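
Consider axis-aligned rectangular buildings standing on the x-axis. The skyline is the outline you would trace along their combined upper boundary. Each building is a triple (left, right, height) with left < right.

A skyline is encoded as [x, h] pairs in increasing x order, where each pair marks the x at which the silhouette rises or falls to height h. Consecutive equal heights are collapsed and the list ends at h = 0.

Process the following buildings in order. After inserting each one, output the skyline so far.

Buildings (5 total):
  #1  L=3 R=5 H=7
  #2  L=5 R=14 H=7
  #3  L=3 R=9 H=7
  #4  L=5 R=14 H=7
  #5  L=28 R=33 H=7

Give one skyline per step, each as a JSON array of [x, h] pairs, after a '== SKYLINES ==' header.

== SKYLINES ==
[[3,7],[5,0]]
[[3,7],[14,0]]
[[3,7],[14,0]]
[[3,7],[14,0]]
[[3,7],[14,0],[28,7],[33,0]]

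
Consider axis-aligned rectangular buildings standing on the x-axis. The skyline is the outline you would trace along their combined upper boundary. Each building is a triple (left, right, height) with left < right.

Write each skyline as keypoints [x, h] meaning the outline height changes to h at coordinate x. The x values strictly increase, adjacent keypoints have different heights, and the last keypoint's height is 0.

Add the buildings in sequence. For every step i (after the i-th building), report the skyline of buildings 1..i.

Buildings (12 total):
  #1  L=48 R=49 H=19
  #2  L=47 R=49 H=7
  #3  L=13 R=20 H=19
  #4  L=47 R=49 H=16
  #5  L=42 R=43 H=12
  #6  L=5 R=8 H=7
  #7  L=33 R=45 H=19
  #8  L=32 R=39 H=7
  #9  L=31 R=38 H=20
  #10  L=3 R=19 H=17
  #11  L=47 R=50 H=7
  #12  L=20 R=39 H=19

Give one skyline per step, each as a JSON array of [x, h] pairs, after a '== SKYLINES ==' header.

== SKYLINES ==
[[48,19],[49,0]]
[[47,7],[48,19],[49,0]]
[[13,19],[20,0],[47,7],[48,19],[49,0]]
[[13,19],[20,0],[47,16],[48,19],[49,0]]
[[13,19],[20,0],[42,12],[43,0],[47,16],[48,19],[49,0]]
[[5,7],[8,0],[13,19],[20,0],[42,12],[43,0],[47,16],[48,19],[49,0]]
[[5,7],[8,0],[13,19],[20,0],[33,19],[45,0],[47,16],[48,19],[49,0]]
[[5,7],[8,0],[13,19],[20,0],[32,7],[33,19],[45,0],[47,16],[48,19],[49,0]]
[[5,7],[8,0],[13,19],[20,0],[31,20],[38,19],[45,0],[47,16],[48,19],[49,0]]
[[3,17],[13,19],[20,0],[31,20],[38,19],[45,0],[47,16],[48,19],[49,0]]
[[3,17],[13,19],[20,0],[31,20],[38,19],[45,0],[47,16],[48,19],[49,7],[50,0]]
[[3,17],[13,19],[31,20],[38,19],[45,0],[47,16],[48,19],[49,7],[50,0]]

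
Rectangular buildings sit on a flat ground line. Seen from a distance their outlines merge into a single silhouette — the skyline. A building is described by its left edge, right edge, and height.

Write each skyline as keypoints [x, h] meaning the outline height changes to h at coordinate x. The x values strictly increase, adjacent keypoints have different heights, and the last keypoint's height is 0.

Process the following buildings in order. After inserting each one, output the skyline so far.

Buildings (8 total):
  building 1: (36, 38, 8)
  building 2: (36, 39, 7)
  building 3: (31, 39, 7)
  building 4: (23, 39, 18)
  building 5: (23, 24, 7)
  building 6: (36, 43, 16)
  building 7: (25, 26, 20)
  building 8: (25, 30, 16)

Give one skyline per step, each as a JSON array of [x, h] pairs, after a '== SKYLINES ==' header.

== SKYLINES ==
[[36,8],[38,0]]
[[36,8],[38,7],[39,0]]
[[31,7],[36,8],[38,7],[39,0]]
[[23,18],[39,0]]
[[23,18],[39,0]]
[[23,18],[39,16],[43,0]]
[[23,18],[25,20],[26,18],[39,16],[43,0]]
[[23,18],[25,20],[26,18],[39,16],[43,0]]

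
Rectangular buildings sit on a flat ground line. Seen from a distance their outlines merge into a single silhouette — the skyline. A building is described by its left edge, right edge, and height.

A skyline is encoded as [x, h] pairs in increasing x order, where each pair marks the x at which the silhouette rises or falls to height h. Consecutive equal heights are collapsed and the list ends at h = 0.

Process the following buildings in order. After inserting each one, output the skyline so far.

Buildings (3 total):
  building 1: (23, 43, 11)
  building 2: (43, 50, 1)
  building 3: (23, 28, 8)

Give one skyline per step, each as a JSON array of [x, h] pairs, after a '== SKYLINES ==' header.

== SKYLINES ==
[[23,11],[43,0]]
[[23,11],[43,1],[50,0]]
[[23,11],[43,1],[50,0]]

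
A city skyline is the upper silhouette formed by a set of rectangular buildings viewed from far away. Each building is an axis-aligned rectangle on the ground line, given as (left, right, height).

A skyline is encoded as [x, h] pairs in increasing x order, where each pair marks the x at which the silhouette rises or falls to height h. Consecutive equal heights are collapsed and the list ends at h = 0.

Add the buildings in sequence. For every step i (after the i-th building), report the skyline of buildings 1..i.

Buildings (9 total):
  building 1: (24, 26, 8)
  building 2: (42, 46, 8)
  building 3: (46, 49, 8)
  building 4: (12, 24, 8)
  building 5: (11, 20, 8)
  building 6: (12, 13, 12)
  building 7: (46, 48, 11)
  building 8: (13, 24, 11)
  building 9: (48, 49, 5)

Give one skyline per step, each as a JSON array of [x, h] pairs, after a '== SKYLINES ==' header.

== SKYLINES ==
[[24,8],[26,0]]
[[24,8],[26,0],[42,8],[46,0]]
[[24,8],[26,0],[42,8],[49,0]]
[[12,8],[26,0],[42,8],[49,0]]
[[11,8],[26,0],[42,8],[49,0]]
[[11,8],[12,12],[13,8],[26,0],[42,8],[49,0]]
[[11,8],[12,12],[13,8],[26,0],[42,8],[46,11],[48,8],[49,0]]
[[11,8],[12,12],[13,11],[24,8],[26,0],[42,8],[46,11],[48,8],[49,0]]
[[11,8],[12,12],[13,11],[24,8],[26,0],[42,8],[46,11],[48,8],[49,0]]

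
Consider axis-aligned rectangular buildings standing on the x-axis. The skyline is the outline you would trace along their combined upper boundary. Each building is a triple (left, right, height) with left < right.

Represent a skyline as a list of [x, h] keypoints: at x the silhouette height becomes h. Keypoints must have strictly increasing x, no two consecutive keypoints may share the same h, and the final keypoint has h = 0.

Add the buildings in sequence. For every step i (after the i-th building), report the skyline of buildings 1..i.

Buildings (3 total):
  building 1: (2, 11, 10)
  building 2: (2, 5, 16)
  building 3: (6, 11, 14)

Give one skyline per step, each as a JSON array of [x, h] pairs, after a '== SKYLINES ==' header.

== SKYLINES ==
[[2,10],[11,0]]
[[2,16],[5,10],[11,0]]
[[2,16],[5,10],[6,14],[11,0]]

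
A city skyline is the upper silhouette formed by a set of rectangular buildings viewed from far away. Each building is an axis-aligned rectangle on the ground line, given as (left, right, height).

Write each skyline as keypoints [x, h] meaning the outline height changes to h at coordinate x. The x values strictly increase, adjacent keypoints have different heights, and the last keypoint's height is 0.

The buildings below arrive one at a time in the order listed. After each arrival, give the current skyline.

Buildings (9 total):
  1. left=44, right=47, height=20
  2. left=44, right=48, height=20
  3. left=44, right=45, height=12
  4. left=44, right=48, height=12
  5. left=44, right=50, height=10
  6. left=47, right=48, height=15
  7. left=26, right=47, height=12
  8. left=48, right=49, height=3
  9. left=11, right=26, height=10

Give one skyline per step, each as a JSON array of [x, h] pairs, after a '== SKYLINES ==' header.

== SKYLINES ==
[[44,20],[47,0]]
[[44,20],[48,0]]
[[44,20],[48,0]]
[[44,20],[48,0]]
[[44,20],[48,10],[50,0]]
[[44,20],[48,10],[50,0]]
[[26,12],[44,20],[48,10],[50,0]]
[[26,12],[44,20],[48,10],[50,0]]
[[11,10],[26,12],[44,20],[48,10],[50,0]]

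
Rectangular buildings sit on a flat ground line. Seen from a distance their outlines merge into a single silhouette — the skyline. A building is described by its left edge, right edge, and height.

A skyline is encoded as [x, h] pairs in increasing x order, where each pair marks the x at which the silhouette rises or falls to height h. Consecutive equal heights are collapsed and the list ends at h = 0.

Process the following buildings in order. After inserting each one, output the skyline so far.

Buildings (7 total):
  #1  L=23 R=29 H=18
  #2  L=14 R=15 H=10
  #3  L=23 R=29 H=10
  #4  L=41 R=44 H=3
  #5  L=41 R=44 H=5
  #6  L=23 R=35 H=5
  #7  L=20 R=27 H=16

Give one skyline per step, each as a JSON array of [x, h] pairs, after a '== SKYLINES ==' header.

== SKYLINES ==
[[23,18],[29,0]]
[[14,10],[15,0],[23,18],[29,0]]
[[14,10],[15,0],[23,18],[29,0]]
[[14,10],[15,0],[23,18],[29,0],[41,3],[44,0]]
[[14,10],[15,0],[23,18],[29,0],[41,5],[44,0]]
[[14,10],[15,0],[23,18],[29,5],[35,0],[41,5],[44,0]]
[[14,10],[15,0],[20,16],[23,18],[29,5],[35,0],[41,5],[44,0]]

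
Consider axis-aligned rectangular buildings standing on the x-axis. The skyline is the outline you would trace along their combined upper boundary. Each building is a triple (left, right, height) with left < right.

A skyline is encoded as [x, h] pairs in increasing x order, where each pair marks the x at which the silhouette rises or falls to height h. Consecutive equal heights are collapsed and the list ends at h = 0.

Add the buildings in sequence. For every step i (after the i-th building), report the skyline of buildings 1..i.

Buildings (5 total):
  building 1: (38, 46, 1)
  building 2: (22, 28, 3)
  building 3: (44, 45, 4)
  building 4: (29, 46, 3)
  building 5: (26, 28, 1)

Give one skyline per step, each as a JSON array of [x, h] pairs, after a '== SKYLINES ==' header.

== SKYLINES ==
[[38,1],[46,0]]
[[22,3],[28,0],[38,1],[46,0]]
[[22,3],[28,0],[38,1],[44,4],[45,1],[46,0]]
[[22,3],[28,0],[29,3],[44,4],[45,3],[46,0]]
[[22,3],[28,0],[29,3],[44,4],[45,3],[46,0]]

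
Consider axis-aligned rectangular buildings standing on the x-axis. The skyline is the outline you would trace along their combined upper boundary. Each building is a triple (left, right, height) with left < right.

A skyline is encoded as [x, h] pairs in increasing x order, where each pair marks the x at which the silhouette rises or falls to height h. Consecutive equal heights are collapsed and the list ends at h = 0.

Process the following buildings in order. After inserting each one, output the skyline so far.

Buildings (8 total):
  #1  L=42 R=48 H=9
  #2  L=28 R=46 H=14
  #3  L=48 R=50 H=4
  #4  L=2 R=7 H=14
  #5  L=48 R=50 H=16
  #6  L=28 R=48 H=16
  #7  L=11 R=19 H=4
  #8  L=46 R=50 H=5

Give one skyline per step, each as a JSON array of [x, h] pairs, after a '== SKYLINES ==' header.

== SKYLINES ==
[[42,9],[48,0]]
[[28,14],[46,9],[48,0]]
[[28,14],[46,9],[48,4],[50,0]]
[[2,14],[7,0],[28,14],[46,9],[48,4],[50,0]]
[[2,14],[7,0],[28,14],[46,9],[48,16],[50,0]]
[[2,14],[7,0],[28,16],[50,0]]
[[2,14],[7,0],[11,4],[19,0],[28,16],[50,0]]
[[2,14],[7,0],[11,4],[19,0],[28,16],[50,0]]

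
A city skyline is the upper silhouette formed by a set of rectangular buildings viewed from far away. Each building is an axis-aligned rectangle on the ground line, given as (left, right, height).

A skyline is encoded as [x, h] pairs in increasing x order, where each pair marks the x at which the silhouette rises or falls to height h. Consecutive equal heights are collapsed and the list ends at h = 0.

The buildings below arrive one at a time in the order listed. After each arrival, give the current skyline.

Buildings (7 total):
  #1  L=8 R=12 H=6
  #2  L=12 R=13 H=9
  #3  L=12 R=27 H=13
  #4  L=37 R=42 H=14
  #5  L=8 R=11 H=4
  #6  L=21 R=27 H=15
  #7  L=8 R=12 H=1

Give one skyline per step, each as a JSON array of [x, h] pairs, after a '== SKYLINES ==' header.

== SKYLINES ==
[[8,6],[12,0]]
[[8,6],[12,9],[13,0]]
[[8,6],[12,13],[27,0]]
[[8,6],[12,13],[27,0],[37,14],[42,0]]
[[8,6],[12,13],[27,0],[37,14],[42,0]]
[[8,6],[12,13],[21,15],[27,0],[37,14],[42,0]]
[[8,6],[12,13],[21,15],[27,0],[37,14],[42,0]]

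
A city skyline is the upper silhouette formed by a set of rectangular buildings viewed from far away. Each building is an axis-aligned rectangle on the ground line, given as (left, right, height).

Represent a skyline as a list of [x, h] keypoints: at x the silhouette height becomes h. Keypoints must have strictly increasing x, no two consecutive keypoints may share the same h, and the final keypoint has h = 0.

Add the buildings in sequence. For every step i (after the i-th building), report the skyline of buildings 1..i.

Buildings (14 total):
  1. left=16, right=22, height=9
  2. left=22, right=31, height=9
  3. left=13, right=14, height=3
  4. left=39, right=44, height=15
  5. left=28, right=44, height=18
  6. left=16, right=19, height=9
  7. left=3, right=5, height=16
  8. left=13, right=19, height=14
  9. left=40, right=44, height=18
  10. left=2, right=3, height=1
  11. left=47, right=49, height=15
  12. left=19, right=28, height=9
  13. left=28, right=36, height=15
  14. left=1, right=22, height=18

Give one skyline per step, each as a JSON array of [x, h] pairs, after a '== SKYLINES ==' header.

== SKYLINES ==
[[16,9],[22,0]]
[[16,9],[31,0]]
[[13,3],[14,0],[16,9],[31,0]]
[[13,3],[14,0],[16,9],[31,0],[39,15],[44,0]]
[[13,3],[14,0],[16,9],[28,18],[44,0]]
[[13,3],[14,0],[16,9],[28,18],[44,0]]
[[3,16],[5,0],[13,3],[14,0],[16,9],[28,18],[44,0]]
[[3,16],[5,0],[13,14],[19,9],[28,18],[44,0]]
[[3,16],[5,0],[13,14],[19,9],[28,18],[44,0]]
[[2,1],[3,16],[5,0],[13,14],[19,9],[28,18],[44,0]]
[[2,1],[3,16],[5,0],[13,14],[19,9],[28,18],[44,0],[47,15],[49,0]]
[[2,1],[3,16],[5,0],[13,14],[19,9],[28,18],[44,0],[47,15],[49,0]]
[[2,1],[3,16],[5,0],[13,14],[19,9],[28,18],[44,0],[47,15],[49,0]]
[[1,18],[22,9],[28,18],[44,0],[47,15],[49,0]]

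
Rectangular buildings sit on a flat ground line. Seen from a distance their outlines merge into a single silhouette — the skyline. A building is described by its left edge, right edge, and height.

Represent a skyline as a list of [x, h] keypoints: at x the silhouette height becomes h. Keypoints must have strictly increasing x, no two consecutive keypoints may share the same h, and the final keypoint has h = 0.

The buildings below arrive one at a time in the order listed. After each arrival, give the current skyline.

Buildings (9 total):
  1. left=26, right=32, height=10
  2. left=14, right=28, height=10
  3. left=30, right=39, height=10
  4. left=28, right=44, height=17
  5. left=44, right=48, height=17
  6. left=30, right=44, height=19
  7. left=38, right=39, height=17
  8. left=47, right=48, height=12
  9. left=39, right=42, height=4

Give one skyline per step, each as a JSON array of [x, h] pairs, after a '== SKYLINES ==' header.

== SKYLINES ==
[[26,10],[32,0]]
[[14,10],[32,0]]
[[14,10],[39,0]]
[[14,10],[28,17],[44,0]]
[[14,10],[28,17],[48,0]]
[[14,10],[28,17],[30,19],[44,17],[48,0]]
[[14,10],[28,17],[30,19],[44,17],[48,0]]
[[14,10],[28,17],[30,19],[44,17],[48,0]]
[[14,10],[28,17],[30,19],[44,17],[48,0]]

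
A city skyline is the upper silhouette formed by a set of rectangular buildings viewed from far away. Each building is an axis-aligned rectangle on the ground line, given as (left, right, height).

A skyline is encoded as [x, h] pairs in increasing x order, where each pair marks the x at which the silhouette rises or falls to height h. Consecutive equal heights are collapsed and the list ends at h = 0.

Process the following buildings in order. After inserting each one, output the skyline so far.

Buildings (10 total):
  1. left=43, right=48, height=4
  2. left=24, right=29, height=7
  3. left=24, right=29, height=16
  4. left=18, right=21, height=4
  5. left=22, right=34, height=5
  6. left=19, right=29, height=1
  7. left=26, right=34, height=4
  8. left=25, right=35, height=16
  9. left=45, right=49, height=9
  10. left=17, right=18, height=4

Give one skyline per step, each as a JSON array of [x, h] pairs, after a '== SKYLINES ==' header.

== SKYLINES ==
[[43,4],[48,0]]
[[24,7],[29,0],[43,4],[48,0]]
[[24,16],[29,0],[43,4],[48,0]]
[[18,4],[21,0],[24,16],[29,0],[43,4],[48,0]]
[[18,4],[21,0],[22,5],[24,16],[29,5],[34,0],[43,4],[48,0]]
[[18,4],[21,1],[22,5],[24,16],[29,5],[34,0],[43,4],[48,0]]
[[18,4],[21,1],[22,5],[24,16],[29,5],[34,0],[43,4],[48,0]]
[[18,4],[21,1],[22,5],[24,16],[35,0],[43,4],[48,0]]
[[18,4],[21,1],[22,5],[24,16],[35,0],[43,4],[45,9],[49,0]]
[[17,4],[21,1],[22,5],[24,16],[35,0],[43,4],[45,9],[49,0]]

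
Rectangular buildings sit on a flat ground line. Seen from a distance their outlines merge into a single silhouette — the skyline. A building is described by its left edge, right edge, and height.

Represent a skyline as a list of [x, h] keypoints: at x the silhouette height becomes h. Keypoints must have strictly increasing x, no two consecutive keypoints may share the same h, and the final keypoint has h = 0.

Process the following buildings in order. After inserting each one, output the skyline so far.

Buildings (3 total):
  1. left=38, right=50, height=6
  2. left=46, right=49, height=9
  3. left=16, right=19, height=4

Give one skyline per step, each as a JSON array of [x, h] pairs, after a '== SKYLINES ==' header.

== SKYLINES ==
[[38,6],[50,0]]
[[38,6],[46,9],[49,6],[50,0]]
[[16,4],[19,0],[38,6],[46,9],[49,6],[50,0]]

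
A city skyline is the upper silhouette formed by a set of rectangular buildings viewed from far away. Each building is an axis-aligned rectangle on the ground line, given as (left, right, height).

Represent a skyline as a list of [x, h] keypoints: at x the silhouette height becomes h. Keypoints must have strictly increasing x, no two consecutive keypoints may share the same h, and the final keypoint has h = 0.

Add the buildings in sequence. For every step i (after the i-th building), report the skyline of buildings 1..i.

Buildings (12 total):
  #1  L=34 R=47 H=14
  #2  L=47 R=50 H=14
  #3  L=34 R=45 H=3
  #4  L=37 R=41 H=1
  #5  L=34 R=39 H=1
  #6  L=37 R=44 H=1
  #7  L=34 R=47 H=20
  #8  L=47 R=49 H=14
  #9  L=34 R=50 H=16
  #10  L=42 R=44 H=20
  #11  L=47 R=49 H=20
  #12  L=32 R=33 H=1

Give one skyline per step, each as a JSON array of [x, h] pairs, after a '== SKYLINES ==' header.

== SKYLINES ==
[[34,14],[47,0]]
[[34,14],[50,0]]
[[34,14],[50,0]]
[[34,14],[50,0]]
[[34,14],[50,0]]
[[34,14],[50,0]]
[[34,20],[47,14],[50,0]]
[[34,20],[47,14],[50,0]]
[[34,20],[47,16],[50,0]]
[[34,20],[47,16],[50,0]]
[[34,20],[49,16],[50,0]]
[[32,1],[33,0],[34,20],[49,16],[50,0]]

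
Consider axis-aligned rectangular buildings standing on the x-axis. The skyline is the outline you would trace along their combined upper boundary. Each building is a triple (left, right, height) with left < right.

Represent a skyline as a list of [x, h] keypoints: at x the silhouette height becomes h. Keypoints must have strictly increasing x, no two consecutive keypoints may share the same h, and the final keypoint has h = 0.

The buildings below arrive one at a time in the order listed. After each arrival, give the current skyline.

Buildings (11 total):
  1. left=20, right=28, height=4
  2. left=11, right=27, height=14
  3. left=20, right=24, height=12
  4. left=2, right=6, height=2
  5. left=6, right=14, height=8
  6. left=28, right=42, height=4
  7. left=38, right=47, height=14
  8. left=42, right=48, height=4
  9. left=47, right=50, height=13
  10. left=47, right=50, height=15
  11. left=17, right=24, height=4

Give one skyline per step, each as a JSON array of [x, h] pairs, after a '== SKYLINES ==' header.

== SKYLINES ==
[[20,4],[28,0]]
[[11,14],[27,4],[28,0]]
[[11,14],[27,4],[28,0]]
[[2,2],[6,0],[11,14],[27,4],[28,0]]
[[2,2],[6,8],[11,14],[27,4],[28,0]]
[[2,2],[6,8],[11,14],[27,4],[42,0]]
[[2,2],[6,8],[11,14],[27,4],[38,14],[47,0]]
[[2,2],[6,8],[11,14],[27,4],[38,14],[47,4],[48,0]]
[[2,2],[6,8],[11,14],[27,4],[38,14],[47,13],[50,0]]
[[2,2],[6,8],[11,14],[27,4],[38,14],[47,15],[50,0]]
[[2,2],[6,8],[11,14],[27,4],[38,14],[47,15],[50,0]]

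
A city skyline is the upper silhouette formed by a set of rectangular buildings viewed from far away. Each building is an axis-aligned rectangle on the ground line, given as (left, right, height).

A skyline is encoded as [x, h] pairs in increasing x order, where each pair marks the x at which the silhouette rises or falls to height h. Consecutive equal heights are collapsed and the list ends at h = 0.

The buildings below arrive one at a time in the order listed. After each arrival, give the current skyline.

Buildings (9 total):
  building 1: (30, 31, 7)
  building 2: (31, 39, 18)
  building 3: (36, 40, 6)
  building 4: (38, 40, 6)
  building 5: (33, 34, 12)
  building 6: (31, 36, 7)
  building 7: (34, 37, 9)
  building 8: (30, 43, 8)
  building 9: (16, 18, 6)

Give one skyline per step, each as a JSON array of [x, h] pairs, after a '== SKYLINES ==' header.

== SKYLINES ==
[[30,7],[31,0]]
[[30,7],[31,18],[39,0]]
[[30,7],[31,18],[39,6],[40,0]]
[[30,7],[31,18],[39,6],[40,0]]
[[30,7],[31,18],[39,6],[40,0]]
[[30,7],[31,18],[39,6],[40,0]]
[[30,7],[31,18],[39,6],[40,0]]
[[30,8],[31,18],[39,8],[43,0]]
[[16,6],[18,0],[30,8],[31,18],[39,8],[43,0]]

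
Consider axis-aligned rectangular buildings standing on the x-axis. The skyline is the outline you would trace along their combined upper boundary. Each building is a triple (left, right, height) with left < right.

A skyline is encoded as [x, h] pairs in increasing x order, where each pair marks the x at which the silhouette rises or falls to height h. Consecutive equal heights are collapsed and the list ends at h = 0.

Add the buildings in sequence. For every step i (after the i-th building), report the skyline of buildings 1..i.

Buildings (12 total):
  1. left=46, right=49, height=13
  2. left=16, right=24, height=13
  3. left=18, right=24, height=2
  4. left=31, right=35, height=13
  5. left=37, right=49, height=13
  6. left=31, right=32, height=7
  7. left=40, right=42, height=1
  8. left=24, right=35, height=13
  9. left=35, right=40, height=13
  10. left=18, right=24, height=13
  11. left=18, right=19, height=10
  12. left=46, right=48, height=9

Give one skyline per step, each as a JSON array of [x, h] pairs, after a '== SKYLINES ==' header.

== SKYLINES ==
[[46,13],[49,0]]
[[16,13],[24,0],[46,13],[49,0]]
[[16,13],[24,0],[46,13],[49,0]]
[[16,13],[24,0],[31,13],[35,0],[46,13],[49,0]]
[[16,13],[24,0],[31,13],[35,0],[37,13],[49,0]]
[[16,13],[24,0],[31,13],[35,0],[37,13],[49,0]]
[[16,13],[24,0],[31,13],[35,0],[37,13],[49,0]]
[[16,13],[35,0],[37,13],[49,0]]
[[16,13],[49,0]]
[[16,13],[49,0]]
[[16,13],[49,0]]
[[16,13],[49,0]]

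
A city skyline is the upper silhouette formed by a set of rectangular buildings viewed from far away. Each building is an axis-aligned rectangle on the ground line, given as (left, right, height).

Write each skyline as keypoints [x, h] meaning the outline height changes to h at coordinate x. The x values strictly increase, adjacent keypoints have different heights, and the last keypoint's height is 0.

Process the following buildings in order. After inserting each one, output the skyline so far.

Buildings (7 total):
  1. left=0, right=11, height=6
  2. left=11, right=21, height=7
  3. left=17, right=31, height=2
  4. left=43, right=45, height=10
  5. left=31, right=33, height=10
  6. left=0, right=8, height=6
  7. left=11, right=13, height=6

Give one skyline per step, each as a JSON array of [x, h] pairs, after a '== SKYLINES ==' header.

== SKYLINES ==
[[0,6],[11,0]]
[[0,6],[11,7],[21,0]]
[[0,6],[11,7],[21,2],[31,0]]
[[0,6],[11,7],[21,2],[31,0],[43,10],[45,0]]
[[0,6],[11,7],[21,2],[31,10],[33,0],[43,10],[45,0]]
[[0,6],[11,7],[21,2],[31,10],[33,0],[43,10],[45,0]]
[[0,6],[11,7],[21,2],[31,10],[33,0],[43,10],[45,0]]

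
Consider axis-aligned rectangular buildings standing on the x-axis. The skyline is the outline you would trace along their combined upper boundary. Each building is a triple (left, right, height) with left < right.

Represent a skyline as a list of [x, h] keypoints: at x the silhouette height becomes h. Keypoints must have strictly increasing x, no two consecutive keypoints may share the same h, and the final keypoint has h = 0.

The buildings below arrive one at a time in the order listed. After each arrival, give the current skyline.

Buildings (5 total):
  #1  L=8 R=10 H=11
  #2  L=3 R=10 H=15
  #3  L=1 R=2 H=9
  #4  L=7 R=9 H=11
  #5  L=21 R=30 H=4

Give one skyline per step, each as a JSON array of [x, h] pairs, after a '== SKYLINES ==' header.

== SKYLINES ==
[[8,11],[10,0]]
[[3,15],[10,0]]
[[1,9],[2,0],[3,15],[10,0]]
[[1,9],[2,0],[3,15],[10,0]]
[[1,9],[2,0],[3,15],[10,0],[21,4],[30,0]]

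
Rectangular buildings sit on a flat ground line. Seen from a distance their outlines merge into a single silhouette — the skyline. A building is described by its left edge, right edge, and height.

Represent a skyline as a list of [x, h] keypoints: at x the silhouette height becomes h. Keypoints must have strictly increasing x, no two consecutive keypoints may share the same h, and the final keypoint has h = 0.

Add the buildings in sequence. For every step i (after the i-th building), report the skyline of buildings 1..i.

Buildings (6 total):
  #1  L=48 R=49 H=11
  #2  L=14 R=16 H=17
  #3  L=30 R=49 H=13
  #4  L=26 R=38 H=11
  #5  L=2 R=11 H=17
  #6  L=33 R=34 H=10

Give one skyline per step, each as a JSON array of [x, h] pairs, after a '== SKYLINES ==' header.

== SKYLINES ==
[[48,11],[49,0]]
[[14,17],[16,0],[48,11],[49,0]]
[[14,17],[16,0],[30,13],[49,0]]
[[14,17],[16,0],[26,11],[30,13],[49,0]]
[[2,17],[11,0],[14,17],[16,0],[26,11],[30,13],[49,0]]
[[2,17],[11,0],[14,17],[16,0],[26,11],[30,13],[49,0]]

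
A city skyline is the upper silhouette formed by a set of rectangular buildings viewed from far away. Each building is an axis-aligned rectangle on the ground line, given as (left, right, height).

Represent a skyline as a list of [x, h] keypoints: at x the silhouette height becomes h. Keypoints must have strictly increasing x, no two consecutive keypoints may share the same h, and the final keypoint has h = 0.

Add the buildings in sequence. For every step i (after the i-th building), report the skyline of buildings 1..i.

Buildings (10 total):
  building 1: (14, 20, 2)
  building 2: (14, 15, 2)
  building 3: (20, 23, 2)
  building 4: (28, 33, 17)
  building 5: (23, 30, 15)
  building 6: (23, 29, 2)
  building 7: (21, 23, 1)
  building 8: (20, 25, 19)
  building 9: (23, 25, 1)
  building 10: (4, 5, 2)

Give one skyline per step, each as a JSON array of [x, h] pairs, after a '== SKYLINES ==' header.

== SKYLINES ==
[[14,2],[20,0]]
[[14,2],[20,0]]
[[14,2],[23,0]]
[[14,2],[23,0],[28,17],[33,0]]
[[14,2],[23,15],[28,17],[33,0]]
[[14,2],[23,15],[28,17],[33,0]]
[[14,2],[23,15],[28,17],[33,0]]
[[14,2],[20,19],[25,15],[28,17],[33,0]]
[[14,2],[20,19],[25,15],[28,17],[33,0]]
[[4,2],[5,0],[14,2],[20,19],[25,15],[28,17],[33,0]]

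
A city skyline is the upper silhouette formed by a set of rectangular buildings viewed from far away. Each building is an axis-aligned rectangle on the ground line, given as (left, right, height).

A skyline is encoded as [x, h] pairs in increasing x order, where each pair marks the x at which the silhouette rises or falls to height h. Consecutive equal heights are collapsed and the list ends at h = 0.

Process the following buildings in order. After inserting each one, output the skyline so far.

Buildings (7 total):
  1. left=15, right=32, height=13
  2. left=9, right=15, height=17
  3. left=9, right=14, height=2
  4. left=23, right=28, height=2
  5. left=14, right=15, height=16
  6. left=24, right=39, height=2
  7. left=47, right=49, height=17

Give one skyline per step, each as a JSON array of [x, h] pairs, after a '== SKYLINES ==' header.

== SKYLINES ==
[[15,13],[32,0]]
[[9,17],[15,13],[32,0]]
[[9,17],[15,13],[32,0]]
[[9,17],[15,13],[32,0]]
[[9,17],[15,13],[32,0]]
[[9,17],[15,13],[32,2],[39,0]]
[[9,17],[15,13],[32,2],[39,0],[47,17],[49,0]]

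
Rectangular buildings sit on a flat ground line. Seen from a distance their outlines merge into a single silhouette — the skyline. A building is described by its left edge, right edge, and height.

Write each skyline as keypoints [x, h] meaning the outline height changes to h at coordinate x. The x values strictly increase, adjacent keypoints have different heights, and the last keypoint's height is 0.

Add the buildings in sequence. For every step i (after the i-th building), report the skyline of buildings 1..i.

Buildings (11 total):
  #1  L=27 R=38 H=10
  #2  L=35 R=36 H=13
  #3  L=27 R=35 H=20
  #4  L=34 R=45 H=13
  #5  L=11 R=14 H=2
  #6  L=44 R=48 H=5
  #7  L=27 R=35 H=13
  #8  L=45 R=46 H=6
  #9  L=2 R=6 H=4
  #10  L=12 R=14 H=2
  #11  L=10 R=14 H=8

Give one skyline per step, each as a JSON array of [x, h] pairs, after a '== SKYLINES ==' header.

== SKYLINES ==
[[27,10],[38,0]]
[[27,10],[35,13],[36,10],[38,0]]
[[27,20],[35,13],[36,10],[38,0]]
[[27,20],[35,13],[45,0]]
[[11,2],[14,0],[27,20],[35,13],[45,0]]
[[11,2],[14,0],[27,20],[35,13],[45,5],[48,0]]
[[11,2],[14,0],[27,20],[35,13],[45,5],[48,0]]
[[11,2],[14,0],[27,20],[35,13],[45,6],[46,5],[48,0]]
[[2,4],[6,0],[11,2],[14,0],[27,20],[35,13],[45,6],[46,5],[48,0]]
[[2,4],[6,0],[11,2],[14,0],[27,20],[35,13],[45,6],[46,5],[48,0]]
[[2,4],[6,0],[10,8],[14,0],[27,20],[35,13],[45,6],[46,5],[48,0]]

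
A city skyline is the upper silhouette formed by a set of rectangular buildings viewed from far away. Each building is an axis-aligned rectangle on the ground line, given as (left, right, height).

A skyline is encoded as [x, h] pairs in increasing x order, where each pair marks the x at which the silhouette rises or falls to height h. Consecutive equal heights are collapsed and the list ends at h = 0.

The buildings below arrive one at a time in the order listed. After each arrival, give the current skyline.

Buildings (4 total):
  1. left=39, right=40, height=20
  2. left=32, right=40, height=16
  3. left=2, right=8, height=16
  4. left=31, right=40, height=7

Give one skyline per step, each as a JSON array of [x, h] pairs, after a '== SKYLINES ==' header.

== SKYLINES ==
[[39,20],[40,0]]
[[32,16],[39,20],[40,0]]
[[2,16],[8,0],[32,16],[39,20],[40,0]]
[[2,16],[8,0],[31,7],[32,16],[39,20],[40,0]]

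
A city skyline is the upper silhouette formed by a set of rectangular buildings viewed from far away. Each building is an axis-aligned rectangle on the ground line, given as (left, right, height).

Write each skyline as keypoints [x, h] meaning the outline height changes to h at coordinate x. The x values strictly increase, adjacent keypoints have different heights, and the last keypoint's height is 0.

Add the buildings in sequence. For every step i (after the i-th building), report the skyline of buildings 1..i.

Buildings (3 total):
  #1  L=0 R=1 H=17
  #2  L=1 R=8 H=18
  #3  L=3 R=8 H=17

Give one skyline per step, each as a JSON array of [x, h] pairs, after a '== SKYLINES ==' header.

== SKYLINES ==
[[0,17],[1,0]]
[[0,17],[1,18],[8,0]]
[[0,17],[1,18],[8,0]]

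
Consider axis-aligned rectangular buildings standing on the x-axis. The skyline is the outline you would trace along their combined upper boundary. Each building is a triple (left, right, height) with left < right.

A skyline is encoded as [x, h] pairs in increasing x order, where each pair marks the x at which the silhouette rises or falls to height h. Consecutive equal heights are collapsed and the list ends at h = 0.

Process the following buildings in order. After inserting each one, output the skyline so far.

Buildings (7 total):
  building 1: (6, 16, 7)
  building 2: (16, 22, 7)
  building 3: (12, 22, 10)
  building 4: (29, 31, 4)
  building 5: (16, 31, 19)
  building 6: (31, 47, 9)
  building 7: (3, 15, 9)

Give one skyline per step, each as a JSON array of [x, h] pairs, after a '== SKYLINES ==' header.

== SKYLINES ==
[[6,7],[16,0]]
[[6,7],[22,0]]
[[6,7],[12,10],[22,0]]
[[6,7],[12,10],[22,0],[29,4],[31,0]]
[[6,7],[12,10],[16,19],[31,0]]
[[6,7],[12,10],[16,19],[31,9],[47,0]]
[[3,9],[12,10],[16,19],[31,9],[47,0]]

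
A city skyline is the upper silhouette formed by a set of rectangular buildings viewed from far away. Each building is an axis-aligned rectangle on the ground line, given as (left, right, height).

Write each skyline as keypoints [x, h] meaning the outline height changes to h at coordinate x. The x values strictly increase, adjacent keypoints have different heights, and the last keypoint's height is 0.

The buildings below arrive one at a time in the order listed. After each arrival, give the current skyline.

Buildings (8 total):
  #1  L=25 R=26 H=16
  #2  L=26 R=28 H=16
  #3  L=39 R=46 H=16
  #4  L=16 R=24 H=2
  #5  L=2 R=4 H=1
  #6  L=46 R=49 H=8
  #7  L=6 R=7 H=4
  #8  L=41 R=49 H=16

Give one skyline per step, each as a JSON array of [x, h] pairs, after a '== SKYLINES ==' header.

== SKYLINES ==
[[25,16],[26,0]]
[[25,16],[28,0]]
[[25,16],[28,0],[39,16],[46,0]]
[[16,2],[24,0],[25,16],[28,0],[39,16],[46,0]]
[[2,1],[4,0],[16,2],[24,0],[25,16],[28,0],[39,16],[46,0]]
[[2,1],[4,0],[16,2],[24,0],[25,16],[28,0],[39,16],[46,8],[49,0]]
[[2,1],[4,0],[6,4],[7,0],[16,2],[24,0],[25,16],[28,0],[39,16],[46,8],[49,0]]
[[2,1],[4,0],[6,4],[7,0],[16,2],[24,0],[25,16],[28,0],[39,16],[49,0]]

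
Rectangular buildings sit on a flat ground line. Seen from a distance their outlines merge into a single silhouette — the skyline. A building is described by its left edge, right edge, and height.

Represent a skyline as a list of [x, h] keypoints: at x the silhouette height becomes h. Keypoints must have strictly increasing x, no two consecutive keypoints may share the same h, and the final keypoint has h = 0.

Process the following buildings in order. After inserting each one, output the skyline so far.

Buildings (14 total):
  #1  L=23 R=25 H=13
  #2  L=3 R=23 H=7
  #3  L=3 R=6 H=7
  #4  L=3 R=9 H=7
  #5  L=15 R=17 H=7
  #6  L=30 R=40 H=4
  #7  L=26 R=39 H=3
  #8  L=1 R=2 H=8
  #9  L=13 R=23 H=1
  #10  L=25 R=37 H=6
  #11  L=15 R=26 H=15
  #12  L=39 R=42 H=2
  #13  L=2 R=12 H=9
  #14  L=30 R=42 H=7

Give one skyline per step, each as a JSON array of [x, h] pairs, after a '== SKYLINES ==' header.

== SKYLINES ==
[[23,13],[25,0]]
[[3,7],[23,13],[25,0]]
[[3,7],[23,13],[25,0]]
[[3,7],[23,13],[25,0]]
[[3,7],[23,13],[25,0]]
[[3,7],[23,13],[25,0],[30,4],[40,0]]
[[3,7],[23,13],[25,0],[26,3],[30,4],[40,0]]
[[1,8],[2,0],[3,7],[23,13],[25,0],[26,3],[30,4],[40,0]]
[[1,8],[2,0],[3,7],[23,13],[25,0],[26,3],[30,4],[40,0]]
[[1,8],[2,0],[3,7],[23,13],[25,6],[37,4],[40,0]]
[[1,8],[2,0],[3,7],[15,15],[26,6],[37,4],[40,0]]
[[1,8],[2,0],[3,7],[15,15],[26,6],[37,4],[40,2],[42,0]]
[[1,8],[2,9],[12,7],[15,15],[26,6],[37,4],[40,2],[42,0]]
[[1,8],[2,9],[12,7],[15,15],[26,6],[30,7],[42,0]]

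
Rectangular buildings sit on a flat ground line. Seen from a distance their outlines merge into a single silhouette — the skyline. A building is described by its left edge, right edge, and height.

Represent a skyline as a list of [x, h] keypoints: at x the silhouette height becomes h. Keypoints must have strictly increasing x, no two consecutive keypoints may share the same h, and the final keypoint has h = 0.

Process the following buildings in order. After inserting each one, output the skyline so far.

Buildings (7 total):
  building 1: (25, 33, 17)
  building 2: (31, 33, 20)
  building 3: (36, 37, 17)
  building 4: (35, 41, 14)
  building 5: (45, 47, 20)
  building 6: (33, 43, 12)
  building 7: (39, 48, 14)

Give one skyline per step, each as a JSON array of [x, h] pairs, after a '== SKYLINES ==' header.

== SKYLINES ==
[[25,17],[33,0]]
[[25,17],[31,20],[33,0]]
[[25,17],[31,20],[33,0],[36,17],[37,0]]
[[25,17],[31,20],[33,0],[35,14],[36,17],[37,14],[41,0]]
[[25,17],[31,20],[33,0],[35,14],[36,17],[37,14],[41,0],[45,20],[47,0]]
[[25,17],[31,20],[33,12],[35,14],[36,17],[37,14],[41,12],[43,0],[45,20],[47,0]]
[[25,17],[31,20],[33,12],[35,14],[36,17],[37,14],[45,20],[47,14],[48,0]]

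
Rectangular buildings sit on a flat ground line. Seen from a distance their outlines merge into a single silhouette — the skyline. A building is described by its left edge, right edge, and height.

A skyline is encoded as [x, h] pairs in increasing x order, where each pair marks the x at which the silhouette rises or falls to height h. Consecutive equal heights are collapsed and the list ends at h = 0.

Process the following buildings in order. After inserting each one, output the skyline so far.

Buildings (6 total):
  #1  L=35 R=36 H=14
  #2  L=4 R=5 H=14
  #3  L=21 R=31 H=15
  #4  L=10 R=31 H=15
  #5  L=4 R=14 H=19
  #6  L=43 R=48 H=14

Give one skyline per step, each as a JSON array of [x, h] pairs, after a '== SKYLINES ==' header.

== SKYLINES ==
[[35,14],[36,0]]
[[4,14],[5,0],[35,14],[36,0]]
[[4,14],[5,0],[21,15],[31,0],[35,14],[36,0]]
[[4,14],[5,0],[10,15],[31,0],[35,14],[36,0]]
[[4,19],[14,15],[31,0],[35,14],[36,0]]
[[4,19],[14,15],[31,0],[35,14],[36,0],[43,14],[48,0]]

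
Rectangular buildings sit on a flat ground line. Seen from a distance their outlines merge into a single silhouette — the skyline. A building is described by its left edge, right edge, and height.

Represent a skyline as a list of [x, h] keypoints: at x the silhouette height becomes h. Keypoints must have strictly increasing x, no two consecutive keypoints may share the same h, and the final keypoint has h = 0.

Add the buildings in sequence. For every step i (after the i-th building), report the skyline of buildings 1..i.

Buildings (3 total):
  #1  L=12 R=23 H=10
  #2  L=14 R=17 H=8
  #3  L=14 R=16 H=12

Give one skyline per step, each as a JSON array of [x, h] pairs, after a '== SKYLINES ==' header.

== SKYLINES ==
[[12,10],[23,0]]
[[12,10],[23,0]]
[[12,10],[14,12],[16,10],[23,0]]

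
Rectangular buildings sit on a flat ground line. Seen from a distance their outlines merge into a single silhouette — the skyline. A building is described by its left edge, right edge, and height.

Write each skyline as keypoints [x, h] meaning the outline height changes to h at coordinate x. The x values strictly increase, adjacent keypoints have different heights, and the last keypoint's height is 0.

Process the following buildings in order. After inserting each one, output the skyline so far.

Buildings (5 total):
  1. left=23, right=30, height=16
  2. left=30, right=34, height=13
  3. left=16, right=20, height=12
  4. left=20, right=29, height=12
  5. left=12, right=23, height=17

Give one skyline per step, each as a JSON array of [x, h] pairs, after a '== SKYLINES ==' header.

== SKYLINES ==
[[23,16],[30,0]]
[[23,16],[30,13],[34,0]]
[[16,12],[20,0],[23,16],[30,13],[34,0]]
[[16,12],[23,16],[30,13],[34,0]]
[[12,17],[23,16],[30,13],[34,0]]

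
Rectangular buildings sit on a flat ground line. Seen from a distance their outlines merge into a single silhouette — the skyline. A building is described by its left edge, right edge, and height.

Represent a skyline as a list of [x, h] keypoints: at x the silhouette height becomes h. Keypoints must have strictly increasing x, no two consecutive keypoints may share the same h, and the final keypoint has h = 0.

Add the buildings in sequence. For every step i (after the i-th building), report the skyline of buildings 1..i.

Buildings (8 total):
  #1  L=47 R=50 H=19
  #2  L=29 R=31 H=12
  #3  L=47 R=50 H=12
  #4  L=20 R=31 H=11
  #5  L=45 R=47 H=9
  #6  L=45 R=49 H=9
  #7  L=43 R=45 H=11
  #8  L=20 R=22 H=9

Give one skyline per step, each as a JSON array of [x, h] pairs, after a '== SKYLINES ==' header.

== SKYLINES ==
[[47,19],[50,0]]
[[29,12],[31,0],[47,19],[50,0]]
[[29,12],[31,0],[47,19],[50,0]]
[[20,11],[29,12],[31,0],[47,19],[50,0]]
[[20,11],[29,12],[31,0],[45,9],[47,19],[50,0]]
[[20,11],[29,12],[31,0],[45,9],[47,19],[50,0]]
[[20,11],[29,12],[31,0],[43,11],[45,9],[47,19],[50,0]]
[[20,11],[29,12],[31,0],[43,11],[45,9],[47,19],[50,0]]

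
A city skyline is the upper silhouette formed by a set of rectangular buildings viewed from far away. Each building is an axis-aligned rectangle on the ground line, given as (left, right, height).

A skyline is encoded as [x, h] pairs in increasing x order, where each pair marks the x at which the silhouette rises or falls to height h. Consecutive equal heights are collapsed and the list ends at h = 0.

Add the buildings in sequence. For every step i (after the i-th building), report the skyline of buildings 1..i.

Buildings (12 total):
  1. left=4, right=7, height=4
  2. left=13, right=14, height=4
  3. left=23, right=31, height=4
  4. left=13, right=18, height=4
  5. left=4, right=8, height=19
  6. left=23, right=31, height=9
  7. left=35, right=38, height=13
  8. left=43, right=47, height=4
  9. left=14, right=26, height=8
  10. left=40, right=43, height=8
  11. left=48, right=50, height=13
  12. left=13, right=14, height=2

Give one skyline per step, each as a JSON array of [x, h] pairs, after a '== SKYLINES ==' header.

== SKYLINES ==
[[4,4],[7,0]]
[[4,4],[7,0],[13,4],[14,0]]
[[4,4],[7,0],[13,4],[14,0],[23,4],[31,0]]
[[4,4],[7,0],[13,4],[18,0],[23,4],[31,0]]
[[4,19],[8,0],[13,4],[18,0],[23,4],[31,0]]
[[4,19],[8,0],[13,4],[18,0],[23,9],[31,0]]
[[4,19],[8,0],[13,4],[18,0],[23,9],[31,0],[35,13],[38,0]]
[[4,19],[8,0],[13,4],[18,0],[23,9],[31,0],[35,13],[38,0],[43,4],[47,0]]
[[4,19],[8,0],[13,4],[14,8],[23,9],[31,0],[35,13],[38,0],[43,4],[47,0]]
[[4,19],[8,0],[13,4],[14,8],[23,9],[31,0],[35,13],[38,0],[40,8],[43,4],[47,0]]
[[4,19],[8,0],[13,4],[14,8],[23,9],[31,0],[35,13],[38,0],[40,8],[43,4],[47,0],[48,13],[50,0]]
[[4,19],[8,0],[13,4],[14,8],[23,9],[31,0],[35,13],[38,0],[40,8],[43,4],[47,0],[48,13],[50,0]]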